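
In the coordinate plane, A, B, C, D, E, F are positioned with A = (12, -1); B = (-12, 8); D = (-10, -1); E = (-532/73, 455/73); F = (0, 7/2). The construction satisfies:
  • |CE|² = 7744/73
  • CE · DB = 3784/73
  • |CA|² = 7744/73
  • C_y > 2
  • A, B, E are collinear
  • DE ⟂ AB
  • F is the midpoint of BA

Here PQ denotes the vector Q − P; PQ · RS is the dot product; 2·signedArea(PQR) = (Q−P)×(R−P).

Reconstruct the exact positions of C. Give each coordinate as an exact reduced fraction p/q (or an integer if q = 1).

C = (172/73, 191/73)

1. C_x = 172/73  [line 2·x + -9·y + 1375/73 = 0 ∩ |CE|² = 7744/73]
2. C_y = 191/73  [line 2·x + -9·y + 1375/73 = 0 ∩ |CE|² = 7744/73]
   → C = (172/73, 191/73)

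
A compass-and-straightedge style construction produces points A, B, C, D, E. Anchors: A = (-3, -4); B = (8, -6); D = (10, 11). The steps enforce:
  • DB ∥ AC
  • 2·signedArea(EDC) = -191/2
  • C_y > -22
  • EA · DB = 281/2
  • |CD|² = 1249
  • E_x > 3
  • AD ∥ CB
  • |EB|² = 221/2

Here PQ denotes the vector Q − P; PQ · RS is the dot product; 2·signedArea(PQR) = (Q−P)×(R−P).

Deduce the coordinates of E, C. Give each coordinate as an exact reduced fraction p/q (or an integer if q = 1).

C = (-5, -21)
E = (7/2, 7/2)

1. C_x = -5  [AD ∥ CB ∩ DB ∥ AC]
2. C_y = -21  [AD ∥ CB ∩ DB ∥ AC]
   → C = (-5, -21)
3. E_x = 7/2  [2·signedArea(EDC) = -191/2 ∩ EA · DB = 281/2]
4. E_y = 7/2  [2·signedArea(EDC) = -191/2 ∩ EA · DB = 281/2]
   → E = (7/2, 7/2)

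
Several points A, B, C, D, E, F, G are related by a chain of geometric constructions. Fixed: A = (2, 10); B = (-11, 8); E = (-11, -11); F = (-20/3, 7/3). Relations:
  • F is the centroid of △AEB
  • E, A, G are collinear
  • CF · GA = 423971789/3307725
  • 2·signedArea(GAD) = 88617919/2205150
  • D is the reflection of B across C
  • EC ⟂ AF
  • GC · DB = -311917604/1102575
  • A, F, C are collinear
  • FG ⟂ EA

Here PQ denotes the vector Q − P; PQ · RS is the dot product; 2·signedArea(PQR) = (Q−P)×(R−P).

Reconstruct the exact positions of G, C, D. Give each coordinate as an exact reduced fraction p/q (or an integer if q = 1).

1. G_x = -7013/1830  [E, A, G are collinear ∩ FG ⟂ EA]
2. G_y = 353/610  [E, A, G are collinear ∩ FG ⟂ EA]
   → G = (-7013/1830, 353/610)
3. C_x = -18936/1205  [A, F, C are collinear ∩ EC ⟂ AF]
4. C_y = -6833/1205  [A, F, C are collinear ∩ EC ⟂ AF]
   → C = (-18936/1205, -6833/1205)
5. D_x = -24617/1205  [D is the reflection of B across C]
6. D_y = -23306/1205  [D is the reflection of B across C]
   → D = (-24617/1205, -23306/1205)

C = (-18936/1205, -6833/1205)
D = (-24617/1205, -23306/1205)
G = (-7013/1830, 353/610)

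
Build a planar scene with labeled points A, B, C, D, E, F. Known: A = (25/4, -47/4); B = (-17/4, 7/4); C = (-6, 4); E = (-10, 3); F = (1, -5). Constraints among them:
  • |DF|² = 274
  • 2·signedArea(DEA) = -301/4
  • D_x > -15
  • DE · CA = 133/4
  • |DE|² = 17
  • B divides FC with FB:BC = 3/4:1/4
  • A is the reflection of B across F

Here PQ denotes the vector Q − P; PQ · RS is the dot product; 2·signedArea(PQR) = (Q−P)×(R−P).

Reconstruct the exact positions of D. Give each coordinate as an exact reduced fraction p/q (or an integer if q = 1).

1. D_x = -14  [2·signedArea(DEA) = -301/4 ∩ DE · CA = 133/4]
2. D_y = 2  [2·signedArea(DEA) = -301/4 ∩ DE · CA = 133/4]
   → D = (-14, 2)

D = (-14, 2)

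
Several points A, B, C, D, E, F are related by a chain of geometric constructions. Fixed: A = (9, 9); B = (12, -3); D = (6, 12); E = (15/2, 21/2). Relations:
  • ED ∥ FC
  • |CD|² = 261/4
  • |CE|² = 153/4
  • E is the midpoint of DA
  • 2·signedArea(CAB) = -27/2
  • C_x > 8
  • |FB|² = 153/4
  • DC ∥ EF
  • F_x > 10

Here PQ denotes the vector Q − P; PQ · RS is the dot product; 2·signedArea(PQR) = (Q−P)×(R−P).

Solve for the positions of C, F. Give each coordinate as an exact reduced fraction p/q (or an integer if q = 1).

C = (9, 9/2)
F = (21/2, 3)

1. C_x = 9  [line 12·x + 3·y + -243/2 = 0 ∩ |CE|² = 153/4]
2. C_y = 9/2  [line 12·x + 3·y + -243/2 = 0 ∩ |CE|² = 153/4]
   → C = (9, 9/2)
3. F_x = 21/2  [ED ∥ FC ∩ DC ∥ EF]
4. F_y = 3  [ED ∥ FC ∩ DC ∥ EF]
   → F = (21/2, 3)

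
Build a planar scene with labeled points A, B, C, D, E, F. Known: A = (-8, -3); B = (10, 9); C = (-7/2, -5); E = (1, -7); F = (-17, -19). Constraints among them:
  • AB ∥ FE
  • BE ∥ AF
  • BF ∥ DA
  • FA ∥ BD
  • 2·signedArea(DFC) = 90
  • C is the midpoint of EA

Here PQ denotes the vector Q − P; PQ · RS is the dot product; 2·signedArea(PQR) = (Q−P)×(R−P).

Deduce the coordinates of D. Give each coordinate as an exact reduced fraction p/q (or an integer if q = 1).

D = (19, 25)

1. D_x = 19  [BF ∥ DA ∩ FA ∥ BD]
2. D_y = 25  [BF ∥ DA ∩ FA ∥ BD]
   → D = (19, 25)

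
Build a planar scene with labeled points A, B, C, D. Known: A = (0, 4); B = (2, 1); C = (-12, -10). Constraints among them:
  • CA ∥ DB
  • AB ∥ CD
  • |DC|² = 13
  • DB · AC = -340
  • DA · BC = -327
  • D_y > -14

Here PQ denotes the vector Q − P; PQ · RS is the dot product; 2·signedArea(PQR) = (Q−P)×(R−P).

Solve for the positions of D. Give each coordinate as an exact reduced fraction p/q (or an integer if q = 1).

1. D_x = -10  [CA ∥ DB ∩ AB ∥ CD]
2. D_y = -13  [CA ∥ DB ∩ AB ∥ CD]
   → D = (-10, -13)

D = (-10, -13)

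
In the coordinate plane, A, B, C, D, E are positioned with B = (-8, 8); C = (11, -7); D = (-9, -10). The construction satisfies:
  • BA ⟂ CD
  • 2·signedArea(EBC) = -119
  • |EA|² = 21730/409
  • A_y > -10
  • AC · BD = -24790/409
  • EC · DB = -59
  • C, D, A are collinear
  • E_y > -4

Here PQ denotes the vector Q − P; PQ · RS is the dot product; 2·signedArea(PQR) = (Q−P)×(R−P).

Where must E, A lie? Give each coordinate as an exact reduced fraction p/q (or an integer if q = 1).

A = (-2201/409, -3868/409)
E = (-2, -3)

1. E_x = -2  [2·signedArea(EBC) = -119 ∩ EC · DB = -59]
2. E_y = -3  [2·signedArea(EBC) = -119 ∩ EC · DB = -59]
   → E = (-2, -3)
3. A_x = -2201/409  [C, D, A are collinear ∩ BA ⟂ CD]
4. A_y = -3868/409  [C, D, A are collinear ∩ BA ⟂ CD]
   → A = (-2201/409, -3868/409)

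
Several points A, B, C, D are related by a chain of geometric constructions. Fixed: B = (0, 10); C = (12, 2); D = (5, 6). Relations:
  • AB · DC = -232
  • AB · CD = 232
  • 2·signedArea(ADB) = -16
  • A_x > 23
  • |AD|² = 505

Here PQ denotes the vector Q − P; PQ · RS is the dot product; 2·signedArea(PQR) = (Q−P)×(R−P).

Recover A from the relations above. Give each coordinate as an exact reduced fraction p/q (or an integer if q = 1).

A = (24, -6)

1. A_x = 24  [AB · DC = -232 ∩ 2·signedArea(ADB) = -16]
2. A_y = -6  [AB · DC = -232 ∩ 2·signedArea(ADB) = -16]
   → A = (24, -6)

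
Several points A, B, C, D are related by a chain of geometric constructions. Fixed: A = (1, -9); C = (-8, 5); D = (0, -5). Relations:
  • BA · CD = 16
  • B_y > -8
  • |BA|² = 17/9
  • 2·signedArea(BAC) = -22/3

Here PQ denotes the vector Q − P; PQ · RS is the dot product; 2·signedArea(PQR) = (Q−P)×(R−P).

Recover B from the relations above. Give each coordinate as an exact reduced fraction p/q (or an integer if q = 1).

B = (2/3, -23/3)

1. B_x = 2/3  [BA · CD = 16 ∩ 2·signedArea(BAC) = -22/3]
2. B_y = -23/3  [BA · CD = 16 ∩ 2·signedArea(BAC) = -22/3]
   → B = (2/3, -23/3)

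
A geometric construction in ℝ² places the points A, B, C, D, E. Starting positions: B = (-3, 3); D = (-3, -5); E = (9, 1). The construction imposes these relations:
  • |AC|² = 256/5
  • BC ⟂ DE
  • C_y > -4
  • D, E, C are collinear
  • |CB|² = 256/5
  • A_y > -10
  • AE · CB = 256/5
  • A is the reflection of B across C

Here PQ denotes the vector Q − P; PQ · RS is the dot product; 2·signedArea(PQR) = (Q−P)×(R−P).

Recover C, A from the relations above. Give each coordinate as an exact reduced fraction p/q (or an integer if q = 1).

1. C_x = 1/5  [D, E, C are collinear ∩ BC ⟂ DE]
2. C_y = -17/5  [D, E, C are collinear ∩ BC ⟂ DE]
   → C = (1/5, -17/5)
3. A_x = 17/5  [A is the reflection of B across C]
4. A_y = -49/5  [A is the reflection of B across C]
   → A = (17/5, -49/5)

A = (17/5, -49/5)
C = (1/5, -17/5)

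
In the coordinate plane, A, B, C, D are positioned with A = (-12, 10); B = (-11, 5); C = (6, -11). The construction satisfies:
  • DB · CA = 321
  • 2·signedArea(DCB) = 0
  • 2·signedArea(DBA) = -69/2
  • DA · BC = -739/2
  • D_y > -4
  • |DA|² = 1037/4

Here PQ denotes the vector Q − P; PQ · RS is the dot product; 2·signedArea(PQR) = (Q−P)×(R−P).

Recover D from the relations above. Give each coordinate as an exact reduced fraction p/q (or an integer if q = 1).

1. D_x = -5/2  [2·signedArea(DCB) = 0 ∩ 2·signedArea(DBA) = -69/2]
2. D_y = -3  [2·signedArea(DCB) = 0 ∩ 2·signedArea(DBA) = -69/2]
   → D = (-5/2, -3)

D = (-5/2, -3)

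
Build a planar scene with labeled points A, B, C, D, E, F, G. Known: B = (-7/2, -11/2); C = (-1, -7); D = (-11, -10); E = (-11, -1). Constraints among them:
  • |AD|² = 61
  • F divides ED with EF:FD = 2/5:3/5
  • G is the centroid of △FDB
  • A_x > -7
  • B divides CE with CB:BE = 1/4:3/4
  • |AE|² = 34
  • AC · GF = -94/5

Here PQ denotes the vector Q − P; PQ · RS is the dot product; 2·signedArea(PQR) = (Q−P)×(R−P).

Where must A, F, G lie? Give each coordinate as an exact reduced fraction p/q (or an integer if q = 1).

1. F_x = -11  [F divides ED with EF:FD = 2/5:3/5]
2. F_y = -23/5  [F divides ED with EF:FD = 2/5:3/5]
   → F = (-11, -23/5)
3. G_x = -17/2  [G is the centroid of △FDB]
4. G_y = -67/10  [G is the centroid of △FDB]
   → G = (-17/2, -67/10)
5. A_x = -6  [line 5/2·x + -21/10·y + 33/5 = 0 ∩ |AE|² = 34]
6. A_y = -4  [line 5/2·x + -21/10·y + 33/5 = 0 ∩ |AE|² = 34]
   → A = (-6, -4)

A = (-6, -4)
F = (-11, -23/5)
G = (-17/2, -67/10)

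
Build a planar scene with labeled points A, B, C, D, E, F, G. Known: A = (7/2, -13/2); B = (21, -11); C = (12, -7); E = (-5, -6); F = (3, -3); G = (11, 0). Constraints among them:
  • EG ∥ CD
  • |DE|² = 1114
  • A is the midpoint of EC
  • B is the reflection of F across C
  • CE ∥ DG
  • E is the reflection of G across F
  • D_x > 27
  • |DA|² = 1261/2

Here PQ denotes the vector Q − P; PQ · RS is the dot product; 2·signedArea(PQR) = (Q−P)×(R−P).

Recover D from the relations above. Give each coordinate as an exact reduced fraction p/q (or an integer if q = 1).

1. D_x = 28  [CE ∥ DG ∩ EG ∥ CD]
2. D_y = -1  [CE ∥ DG ∩ EG ∥ CD]
   → D = (28, -1)

D = (28, -1)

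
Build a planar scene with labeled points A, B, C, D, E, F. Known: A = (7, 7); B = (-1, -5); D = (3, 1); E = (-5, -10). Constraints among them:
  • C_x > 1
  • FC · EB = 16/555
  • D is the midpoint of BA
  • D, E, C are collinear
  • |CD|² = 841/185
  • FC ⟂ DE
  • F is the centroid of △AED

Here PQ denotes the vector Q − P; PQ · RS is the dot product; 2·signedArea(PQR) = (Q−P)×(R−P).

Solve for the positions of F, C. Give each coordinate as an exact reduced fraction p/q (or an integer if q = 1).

1. F_x = 5/3  [F is the centroid of △AED]
2. F_y = -2/3  [F is the centroid of △AED]
   → F = (5/3, -2/3)
3. C_x = 323/185  [D, E, C are collinear ∩ FC ⟂ DE]
4. C_y = -134/185  [D, E, C are collinear ∩ FC ⟂ DE]
   → C = (323/185, -134/185)

C = (323/185, -134/185)
F = (5/3, -2/3)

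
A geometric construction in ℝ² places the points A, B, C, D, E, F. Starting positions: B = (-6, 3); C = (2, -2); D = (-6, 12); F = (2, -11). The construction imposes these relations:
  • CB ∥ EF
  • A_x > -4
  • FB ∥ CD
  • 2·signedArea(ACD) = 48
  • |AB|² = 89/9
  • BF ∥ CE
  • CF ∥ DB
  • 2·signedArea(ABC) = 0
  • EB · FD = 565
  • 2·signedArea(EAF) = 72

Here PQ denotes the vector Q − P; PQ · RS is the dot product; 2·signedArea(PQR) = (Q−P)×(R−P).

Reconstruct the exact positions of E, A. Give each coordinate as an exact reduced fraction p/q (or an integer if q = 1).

A = (-10/3, 4/3)
E = (10, -16)

1. E_x = 10  [CB ∥ EF ∩ BF ∥ CE]
2. E_y = -16  [CB ∥ EF ∩ BF ∥ CE]
   → E = (10, -16)
3. A_x = -10/3  [2·signedArea(ABC) = 0 ∩ 2·signedArea(ACD) = 48]
4. A_y = 4/3  [2·signedArea(ABC) = 0 ∩ 2·signedArea(ACD) = 48]
   → A = (-10/3, 4/3)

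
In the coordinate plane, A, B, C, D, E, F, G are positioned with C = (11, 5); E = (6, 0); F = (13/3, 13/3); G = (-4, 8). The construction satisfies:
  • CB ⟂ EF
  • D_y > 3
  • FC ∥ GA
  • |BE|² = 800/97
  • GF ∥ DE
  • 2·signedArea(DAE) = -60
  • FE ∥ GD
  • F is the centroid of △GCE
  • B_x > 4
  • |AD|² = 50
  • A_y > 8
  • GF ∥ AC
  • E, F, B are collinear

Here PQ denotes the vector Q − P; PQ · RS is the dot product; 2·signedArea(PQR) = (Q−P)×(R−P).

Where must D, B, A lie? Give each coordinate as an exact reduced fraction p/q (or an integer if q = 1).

1. D_x = -7/3  [GF ∥ DE ∩ FE ∥ GD]
2. D_y = 11/3  [GF ∥ DE ∩ FE ∥ GD]
   → D = (-7/3, 11/3)
3. B_x = 482/97  [E, F, B are collinear ∩ CB ⟂ EF]
4. B_y = 260/97  [E, F, B are collinear ∩ CB ⟂ EF]
   → B = (482/97, 260/97)
5. A_x = 8/3  [GF ∥ AC ∩ FC ∥ GA]
6. A_y = 26/3  [GF ∥ AC ∩ FC ∥ GA]
   → A = (8/3, 26/3)

A = (8/3, 26/3)
B = (482/97, 260/97)
D = (-7/3, 11/3)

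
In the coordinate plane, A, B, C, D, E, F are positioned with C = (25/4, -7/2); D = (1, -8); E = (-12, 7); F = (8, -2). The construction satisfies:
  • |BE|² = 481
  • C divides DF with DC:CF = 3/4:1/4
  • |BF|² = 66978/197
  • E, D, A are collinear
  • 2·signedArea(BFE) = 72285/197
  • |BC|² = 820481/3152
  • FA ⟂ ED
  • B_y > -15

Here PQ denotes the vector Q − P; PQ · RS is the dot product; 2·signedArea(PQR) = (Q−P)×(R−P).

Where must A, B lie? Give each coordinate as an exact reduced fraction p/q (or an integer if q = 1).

1. A_x = 407/394  [E, D, A are collinear ∩ FA ⟂ ED]
2. A_y = -3167/394  [E, D, A are collinear ∩ FA ⟂ ED]
   → A = (407/394, -3167/394)
3. B_x = -1169/197  [line -9·x + -20·y + -65981/197 = 0 ∩ |BF|² = 66978/197]
4. B_y = -2773/197  [line -9·x + -20·y + -65981/197 = 0 ∩ |BF|² = 66978/197]
   → B = (-1169/197, -2773/197)

A = (407/394, -3167/394)
B = (-1169/197, -2773/197)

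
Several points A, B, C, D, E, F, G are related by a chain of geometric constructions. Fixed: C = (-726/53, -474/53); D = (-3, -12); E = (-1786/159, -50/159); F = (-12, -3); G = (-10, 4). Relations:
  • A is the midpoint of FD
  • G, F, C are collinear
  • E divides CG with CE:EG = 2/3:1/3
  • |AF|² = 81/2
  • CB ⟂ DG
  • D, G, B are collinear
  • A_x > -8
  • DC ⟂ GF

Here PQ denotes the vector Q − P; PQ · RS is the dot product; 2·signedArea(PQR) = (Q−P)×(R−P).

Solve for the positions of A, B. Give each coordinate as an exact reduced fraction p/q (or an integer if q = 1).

1. A_x = -15/2  [A is the midpoint of FD]
2. A_y = -15/2  [A is the midpoint of FD]
   → A = (-15/2, -15/2)
3. B_x = -94422/16165  [D, G, B are collinear ∩ CB ⟂ DG]
4. B_y = -89004/16165  [D, G, B are collinear ∩ CB ⟂ DG]
   → B = (-94422/16165, -89004/16165)

A = (-15/2, -15/2)
B = (-94422/16165, -89004/16165)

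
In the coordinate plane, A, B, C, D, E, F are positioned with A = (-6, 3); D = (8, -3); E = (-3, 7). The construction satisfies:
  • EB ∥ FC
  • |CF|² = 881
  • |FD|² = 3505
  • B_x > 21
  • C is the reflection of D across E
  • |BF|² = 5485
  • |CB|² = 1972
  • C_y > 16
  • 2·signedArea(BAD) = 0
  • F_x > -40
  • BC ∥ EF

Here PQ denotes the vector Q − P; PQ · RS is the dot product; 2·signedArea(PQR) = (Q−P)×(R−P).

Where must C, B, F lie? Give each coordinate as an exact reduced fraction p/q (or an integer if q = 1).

1. C_x = -14  [C is the reflection of D across E]
2. C_y = 17  [C is the reflection of D across E]
   → C = (-14, 17)
3. B_x = 22  [line 6·x + 14·y + -6 = 0 ∩ |CB|² = 1972]
4. B_y = -9  [line 6·x + 14·y + -6 = 0 ∩ |CB|² = 1972]
   → B = (22, -9)
5. F_x = -39  [EB ∥ FC ∩ BC ∥ EF]
6. F_y = 33  [EB ∥ FC ∩ BC ∥ EF]
   → F = (-39, 33)

B = (22, -9)
C = (-14, 17)
F = (-39, 33)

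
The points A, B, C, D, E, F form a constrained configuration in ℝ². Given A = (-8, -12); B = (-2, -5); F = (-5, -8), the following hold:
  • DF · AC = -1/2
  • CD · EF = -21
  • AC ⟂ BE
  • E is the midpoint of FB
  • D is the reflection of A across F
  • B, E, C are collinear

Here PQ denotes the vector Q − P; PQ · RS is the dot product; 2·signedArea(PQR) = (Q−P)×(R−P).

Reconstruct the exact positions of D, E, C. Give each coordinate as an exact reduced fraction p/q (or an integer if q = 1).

C = (-17/2, -23/2)
D = (-2, -4)
E = (-7/2, -13/2)

1. D_x = -2  [D is the reflection of A across F]
2. D_y = -4  [D is the reflection of A across F]
   → D = (-2, -4)
3. E_x = -7/2  [E is the midpoint of FB]
4. E_y = -13/2  [E is the midpoint of FB]
   → E = (-7/2, -13/2)
5. C_x = -17/2  [B, E, C are collinear ∩ AC ⟂ BE]
6. C_y = -23/2  [B, E, C are collinear ∩ AC ⟂ BE]
   → C = (-17/2, -23/2)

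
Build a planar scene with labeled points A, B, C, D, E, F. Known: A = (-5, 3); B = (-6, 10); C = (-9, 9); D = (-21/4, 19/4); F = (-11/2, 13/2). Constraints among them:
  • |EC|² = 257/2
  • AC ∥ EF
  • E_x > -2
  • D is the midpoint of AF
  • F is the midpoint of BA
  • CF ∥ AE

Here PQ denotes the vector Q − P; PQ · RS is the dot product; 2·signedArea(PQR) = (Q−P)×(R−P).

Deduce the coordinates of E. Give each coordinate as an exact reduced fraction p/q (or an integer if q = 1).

1. E_x = -3/2  [AC ∥ EF ∩ CF ∥ AE]
2. E_y = 1/2  [AC ∥ EF ∩ CF ∥ AE]
   → E = (-3/2, 1/2)

E = (-3/2, 1/2)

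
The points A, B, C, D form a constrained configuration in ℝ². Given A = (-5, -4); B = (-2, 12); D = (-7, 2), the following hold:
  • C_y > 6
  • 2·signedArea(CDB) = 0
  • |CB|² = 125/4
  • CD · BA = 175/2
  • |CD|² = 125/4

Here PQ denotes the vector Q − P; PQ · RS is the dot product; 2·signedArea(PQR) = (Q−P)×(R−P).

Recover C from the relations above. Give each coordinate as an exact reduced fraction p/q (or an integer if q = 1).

C = (-9/2, 7)

1. C_x = -9/2  [2·signedArea(CDB) = 0 ∩ CD · BA = 175/2]
2. C_y = 7  [2·signedArea(CDB) = 0 ∩ CD · BA = 175/2]
   → C = (-9/2, 7)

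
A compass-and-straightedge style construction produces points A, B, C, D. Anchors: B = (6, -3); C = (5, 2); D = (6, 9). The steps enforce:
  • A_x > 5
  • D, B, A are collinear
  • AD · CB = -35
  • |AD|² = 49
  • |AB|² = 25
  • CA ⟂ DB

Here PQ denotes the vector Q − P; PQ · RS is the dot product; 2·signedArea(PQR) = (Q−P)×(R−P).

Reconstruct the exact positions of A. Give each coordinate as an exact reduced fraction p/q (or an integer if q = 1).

A = (6, 2)

1. A_x = 6  [D, B, A are collinear ∩ CA ⟂ DB]
2. A_y = 2  [D, B, A are collinear ∩ CA ⟂ DB]
   → A = (6, 2)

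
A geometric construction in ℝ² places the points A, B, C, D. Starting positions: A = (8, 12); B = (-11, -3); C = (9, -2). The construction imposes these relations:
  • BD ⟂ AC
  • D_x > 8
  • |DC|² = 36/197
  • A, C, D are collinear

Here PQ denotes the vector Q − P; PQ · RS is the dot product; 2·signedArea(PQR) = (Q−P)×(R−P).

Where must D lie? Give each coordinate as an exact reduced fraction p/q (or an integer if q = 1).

1. D_x = 1767/197  [A, C, D are collinear ∩ BD ⟂ AC]
2. D_y = -310/197  [A, C, D are collinear ∩ BD ⟂ AC]
   → D = (1767/197, -310/197)

D = (1767/197, -310/197)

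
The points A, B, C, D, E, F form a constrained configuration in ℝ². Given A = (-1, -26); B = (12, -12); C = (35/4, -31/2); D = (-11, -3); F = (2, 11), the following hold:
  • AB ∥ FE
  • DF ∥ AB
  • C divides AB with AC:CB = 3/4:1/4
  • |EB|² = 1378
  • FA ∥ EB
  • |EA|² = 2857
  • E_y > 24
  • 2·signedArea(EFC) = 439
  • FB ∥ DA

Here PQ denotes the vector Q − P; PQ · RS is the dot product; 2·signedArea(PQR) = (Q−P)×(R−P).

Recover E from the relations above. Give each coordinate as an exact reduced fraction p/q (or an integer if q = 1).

1. E_x = 15  [FA ∥ EB ∩ AB ∥ FE]
2. E_y = 25  [FA ∥ EB ∩ AB ∥ FE]
   → E = (15, 25)

E = (15, 25)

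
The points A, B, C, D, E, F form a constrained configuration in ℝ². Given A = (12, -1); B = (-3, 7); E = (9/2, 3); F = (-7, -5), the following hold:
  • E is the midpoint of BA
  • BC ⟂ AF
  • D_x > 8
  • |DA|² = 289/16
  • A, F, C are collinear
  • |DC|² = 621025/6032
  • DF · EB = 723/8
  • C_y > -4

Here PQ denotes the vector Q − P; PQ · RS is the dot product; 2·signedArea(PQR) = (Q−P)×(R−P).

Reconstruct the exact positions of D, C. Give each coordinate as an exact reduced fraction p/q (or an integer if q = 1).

C = (-283/377, -1389/377)
D = (33/4, 1)

1. D_x = 33/4  [line 15/2·x + -4·y + -463/8 = 0 ∩ |DA|² = 289/16]
2. D_y = 1  [line 15/2·x + -4·y + -463/8 = 0 ∩ |DA|² = 289/16]
   → D = (33/4, 1)
3. C_x = -283/377  [A, F, C are collinear ∩ BC ⟂ AF]
4. C_y = -1389/377  [A, F, C are collinear ∩ BC ⟂ AF]
   → C = (-283/377, -1389/377)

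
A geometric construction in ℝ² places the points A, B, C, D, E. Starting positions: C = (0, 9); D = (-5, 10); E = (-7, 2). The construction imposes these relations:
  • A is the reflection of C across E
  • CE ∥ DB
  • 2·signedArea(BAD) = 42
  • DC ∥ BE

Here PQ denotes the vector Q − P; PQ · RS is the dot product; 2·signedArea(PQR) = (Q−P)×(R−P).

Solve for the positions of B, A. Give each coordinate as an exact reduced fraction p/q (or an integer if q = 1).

1. B_x = -12  [DC ∥ BE ∩ CE ∥ DB]
2. B_y = 3  [DC ∥ BE ∩ CE ∥ DB]
   → B = (-12, 3)
3. A_x = -14  [A is the reflection of C across E]
4. A_y = -5  [A is the reflection of C across E]
   → A = (-14, -5)

A = (-14, -5)
B = (-12, 3)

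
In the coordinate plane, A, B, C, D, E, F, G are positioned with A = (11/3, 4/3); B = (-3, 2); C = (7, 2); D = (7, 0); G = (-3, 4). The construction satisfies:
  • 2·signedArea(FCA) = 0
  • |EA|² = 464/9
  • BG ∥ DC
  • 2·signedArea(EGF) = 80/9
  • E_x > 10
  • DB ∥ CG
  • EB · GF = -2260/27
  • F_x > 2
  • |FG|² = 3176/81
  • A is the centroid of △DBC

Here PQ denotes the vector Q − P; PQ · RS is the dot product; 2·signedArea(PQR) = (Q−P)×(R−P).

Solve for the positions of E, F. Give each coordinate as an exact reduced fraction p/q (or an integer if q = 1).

E = (31/3, -4/3)
F = (23/9, 10/9)

1. F_x = 23/9  [line 2/3·x + -10/3·y + 2 = 0 ∩ |FG|² = 3176/81]
2. F_y = 10/9  [line 2/3·x + -10/3·y + 2 = 0 ∩ |FG|² = 3176/81]
   → F = (23/9, 10/9)
3. E_x = 31/3  [EB · GF = -2260/27 ∩ 2·signedArea(EGF) = 80/9]
4. E_y = -4/3  [EB · GF = -2260/27 ∩ 2·signedArea(EGF) = 80/9]
   → E = (31/3, -4/3)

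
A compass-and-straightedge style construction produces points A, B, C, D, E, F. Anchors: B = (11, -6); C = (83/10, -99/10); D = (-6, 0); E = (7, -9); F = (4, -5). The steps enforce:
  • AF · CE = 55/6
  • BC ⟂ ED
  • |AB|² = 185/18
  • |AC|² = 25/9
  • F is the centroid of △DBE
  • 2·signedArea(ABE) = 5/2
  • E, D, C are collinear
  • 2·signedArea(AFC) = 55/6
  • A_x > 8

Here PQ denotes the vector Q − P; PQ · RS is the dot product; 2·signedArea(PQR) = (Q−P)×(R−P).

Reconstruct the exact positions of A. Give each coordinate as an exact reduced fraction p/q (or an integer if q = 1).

A = (263/30, -83/10)

1. A_x = 263/30  [2·signedArea(ABE) = 5/2 ∩ 2·signedArea(AFC) = 55/6]
2. A_y = -83/10  [2·signedArea(ABE) = 5/2 ∩ 2·signedArea(AFC) = 55/6]
   → A = (263/30, -83/10)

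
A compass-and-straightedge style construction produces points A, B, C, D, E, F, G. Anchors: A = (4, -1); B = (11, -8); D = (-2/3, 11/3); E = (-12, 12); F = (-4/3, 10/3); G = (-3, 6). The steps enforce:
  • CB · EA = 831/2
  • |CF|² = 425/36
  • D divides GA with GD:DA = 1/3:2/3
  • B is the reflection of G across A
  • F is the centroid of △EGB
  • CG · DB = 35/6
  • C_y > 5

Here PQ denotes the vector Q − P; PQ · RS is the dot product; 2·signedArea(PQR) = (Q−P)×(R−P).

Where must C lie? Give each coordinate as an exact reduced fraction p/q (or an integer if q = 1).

1. C_x = -4  [CG · DB = 35/6 ∩ CB · EA = 831/2]
2. C_y = 11/2  [CG · DB = 35/6 ∩ CB · EA = 831/2]
   → C = (-4, 11/2)

C = (-4, 11/2)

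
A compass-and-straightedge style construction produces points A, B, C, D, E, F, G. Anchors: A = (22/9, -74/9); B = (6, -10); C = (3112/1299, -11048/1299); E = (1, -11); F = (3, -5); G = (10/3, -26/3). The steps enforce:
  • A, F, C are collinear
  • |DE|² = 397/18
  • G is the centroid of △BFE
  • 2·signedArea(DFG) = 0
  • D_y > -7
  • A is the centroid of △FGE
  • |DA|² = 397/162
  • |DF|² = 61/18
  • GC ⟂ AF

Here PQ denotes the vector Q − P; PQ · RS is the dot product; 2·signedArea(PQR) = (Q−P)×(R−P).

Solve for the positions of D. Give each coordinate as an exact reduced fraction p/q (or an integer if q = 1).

1. D_x = 19/6  [line 11/3·x + 1/3·y + -28/3 = 0 ∩ |DE|² = 397/18]
2. D_y = -41/6  [line 11/3·x + 1/3·y + -28/3 = 0 ∩ |DE|² = 397/18]
   → D = (19/6, -41/6)

D = (19/6, -41/6)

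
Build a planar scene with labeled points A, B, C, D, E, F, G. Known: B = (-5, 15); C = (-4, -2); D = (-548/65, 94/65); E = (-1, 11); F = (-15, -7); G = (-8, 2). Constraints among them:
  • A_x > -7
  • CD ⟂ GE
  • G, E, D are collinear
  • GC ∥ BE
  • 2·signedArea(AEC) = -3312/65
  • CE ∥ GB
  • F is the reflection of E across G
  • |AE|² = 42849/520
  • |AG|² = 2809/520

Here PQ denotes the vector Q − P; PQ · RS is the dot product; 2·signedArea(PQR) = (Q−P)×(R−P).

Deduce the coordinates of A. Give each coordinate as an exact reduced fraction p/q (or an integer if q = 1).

A = (-1709/260, 997/260)

1. A_x = -1709/260  [line 13·x + -3·y + 6302/65 = 0 ∩ |AG|² = 2809/520]
2. A_y = 997/260  [line 13·x + -3·y + 6302/65 = 0 ∩ |AG|² = 2809/520]
   → A = (-1709/260, 997/260)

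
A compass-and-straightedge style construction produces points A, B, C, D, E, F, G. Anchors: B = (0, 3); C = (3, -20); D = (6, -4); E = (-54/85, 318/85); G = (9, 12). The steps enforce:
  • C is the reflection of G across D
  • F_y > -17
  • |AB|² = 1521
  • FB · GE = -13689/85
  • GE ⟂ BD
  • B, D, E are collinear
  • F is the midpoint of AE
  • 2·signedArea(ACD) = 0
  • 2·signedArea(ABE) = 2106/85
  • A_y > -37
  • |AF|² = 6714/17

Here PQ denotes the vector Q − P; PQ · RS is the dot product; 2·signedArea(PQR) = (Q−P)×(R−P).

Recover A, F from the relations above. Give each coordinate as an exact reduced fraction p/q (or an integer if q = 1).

A = (0, -36)
F = (-27/85, -1371/85)

1. A_x = 0  [2·signedArea(ACD) = 0 ∩ 2·signedArea(ABE) = 2106/85]
2. A_y = -36  [2·signedArea(ACD) = 0 ∩ 2·signedArea(ABE) = 2106/85]
   → A = (0, -36)
3. F_x = -27/85  [F is the midpoint of AE]
4. F_y = -1371/85  [F is the midpoint of AE]
   → F = (-27/85, -1371/85)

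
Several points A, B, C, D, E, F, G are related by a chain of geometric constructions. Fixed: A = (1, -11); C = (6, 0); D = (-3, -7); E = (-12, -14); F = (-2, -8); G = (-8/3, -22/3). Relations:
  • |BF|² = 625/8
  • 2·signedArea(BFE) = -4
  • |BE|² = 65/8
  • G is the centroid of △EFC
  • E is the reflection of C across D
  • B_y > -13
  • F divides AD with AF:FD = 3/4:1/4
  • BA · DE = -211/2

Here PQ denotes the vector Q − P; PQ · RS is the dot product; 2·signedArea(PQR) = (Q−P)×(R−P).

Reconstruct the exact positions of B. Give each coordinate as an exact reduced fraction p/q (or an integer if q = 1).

1. B_x = -39/4  [2·signedArea(BFE) = -4 ∩ BA · DE = -211/2]
2. B_y = -49/4  [2·signedArea(BFE) = -4 ∩ BA · DE = -211/2]
   → B = (-39/4, -49/4)

B = (-39/4, -49/4)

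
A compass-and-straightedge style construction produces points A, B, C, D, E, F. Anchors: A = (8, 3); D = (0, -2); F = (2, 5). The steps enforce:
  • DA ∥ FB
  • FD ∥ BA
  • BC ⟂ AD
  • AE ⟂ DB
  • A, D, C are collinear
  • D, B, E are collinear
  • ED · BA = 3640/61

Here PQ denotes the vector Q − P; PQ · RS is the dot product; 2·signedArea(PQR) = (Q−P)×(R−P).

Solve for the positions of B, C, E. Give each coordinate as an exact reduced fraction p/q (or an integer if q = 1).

1. B_x = 10  [FD ∥ BA ∩ DA ∥ FB]
2. B_y = 10  [FD ∥ BA ∩ DA ∥ FB]
   → B = (10, 10)
3. C_x = 1120/89  [A, D, C are collinear ∩ BC ⟂ AD]
4. C_y = 522/89  [A, D, C are collinear ∩ BC ⟂ AD]
   → C = (1120/89, 522/89)
5. E_x = 350/61  [D, B, E are collinear ∩ AE ⟂ DB]
6. E_y = 298/61  [D, B, E are collinear ∩ AE ⟂ DB]
   → E = (350/61, 298/61)

B = (10, 10)
C = (1120/89, 522/89)
E = (350/61, 298/61)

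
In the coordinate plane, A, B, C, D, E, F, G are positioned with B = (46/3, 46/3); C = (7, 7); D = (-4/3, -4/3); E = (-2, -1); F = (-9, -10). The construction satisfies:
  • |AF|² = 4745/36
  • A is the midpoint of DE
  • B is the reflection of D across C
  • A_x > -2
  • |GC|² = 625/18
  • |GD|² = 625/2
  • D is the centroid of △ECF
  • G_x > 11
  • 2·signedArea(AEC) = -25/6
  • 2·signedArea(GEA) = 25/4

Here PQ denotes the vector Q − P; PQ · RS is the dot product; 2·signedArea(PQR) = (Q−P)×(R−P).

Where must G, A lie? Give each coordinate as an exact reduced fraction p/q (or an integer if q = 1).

1. A_x = -5/3  [A is the midpoint of DE]
2. A_y = -7/6  [A is the midpoint of DE]
   → A = (-5/3, -7/6)
3. G_x = 67/6  [line 1/6·x + 1/3·y + -67/12 = 0 ∩ |GD|² = 625/2]
4. G_y = 67/6  [line 1/6·x + 1/3·y + -67/12 = 0 ∩ |GD|² = 625/2]
   → G = (67/6, 67/6)

A = (-5/3, -7/6)
G = (67/6, 67/6)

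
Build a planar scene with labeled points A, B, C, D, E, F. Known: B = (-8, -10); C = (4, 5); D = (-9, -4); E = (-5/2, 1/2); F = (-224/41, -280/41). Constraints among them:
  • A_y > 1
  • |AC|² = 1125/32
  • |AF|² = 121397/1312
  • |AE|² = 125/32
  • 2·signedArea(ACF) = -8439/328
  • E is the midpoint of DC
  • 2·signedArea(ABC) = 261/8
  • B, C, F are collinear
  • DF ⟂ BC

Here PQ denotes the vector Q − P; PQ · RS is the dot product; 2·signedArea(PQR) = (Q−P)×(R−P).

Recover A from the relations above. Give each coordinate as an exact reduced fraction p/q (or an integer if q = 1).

1. A_x = -7/8  [line 485/41·x + -388/41·y + 8439/328 = 0 ∩ |AE|² = 125/32]
2. A_y = 13/8  [line 485/41·x + -388/41·y + 8439/328 = 0 ∩ |AE|² = 125/32]
   → A = (-7/8, 13/8)

A = (-7/8, 13/8)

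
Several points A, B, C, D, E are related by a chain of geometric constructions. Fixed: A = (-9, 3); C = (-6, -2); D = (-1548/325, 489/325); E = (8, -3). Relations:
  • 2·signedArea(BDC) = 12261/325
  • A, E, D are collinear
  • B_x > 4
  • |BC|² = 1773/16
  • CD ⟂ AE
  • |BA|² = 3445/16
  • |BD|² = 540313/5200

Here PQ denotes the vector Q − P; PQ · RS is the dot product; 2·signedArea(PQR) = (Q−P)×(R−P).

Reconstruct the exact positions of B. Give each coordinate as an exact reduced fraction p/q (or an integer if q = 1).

B = (9/2, -11/4)

1. B_x = 9/2  [line 1139/325·x + -402/325·y + -6231/325 = 0 ∩ |BC|² = 1773/16]
2. B_y = -11/4  [line 1139/325·x + -402/325·y + -6231/325 = 0 ∩ |BC|² = 1773/16]
   → B = (9/2, -11/4)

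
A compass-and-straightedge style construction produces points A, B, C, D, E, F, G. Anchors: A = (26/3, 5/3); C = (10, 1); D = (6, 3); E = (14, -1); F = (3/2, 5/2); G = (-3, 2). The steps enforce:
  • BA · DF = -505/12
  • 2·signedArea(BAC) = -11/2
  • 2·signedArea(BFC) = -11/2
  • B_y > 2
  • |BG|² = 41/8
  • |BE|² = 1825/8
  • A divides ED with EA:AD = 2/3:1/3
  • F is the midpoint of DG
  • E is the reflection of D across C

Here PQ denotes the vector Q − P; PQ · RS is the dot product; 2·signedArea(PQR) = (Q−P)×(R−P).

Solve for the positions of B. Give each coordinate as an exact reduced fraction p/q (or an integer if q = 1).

B = (-3/4, 9/4)

1. B_x = -3/4  [BA · DF = -505/12 ∩ 2·signedArea(BAC) = -11/2]
2. B_y = 9/4  [BA · DF = -505/12 ∩ 2·signedArea(BAC) = -11/2]
   → B = (-3/4, 9/4)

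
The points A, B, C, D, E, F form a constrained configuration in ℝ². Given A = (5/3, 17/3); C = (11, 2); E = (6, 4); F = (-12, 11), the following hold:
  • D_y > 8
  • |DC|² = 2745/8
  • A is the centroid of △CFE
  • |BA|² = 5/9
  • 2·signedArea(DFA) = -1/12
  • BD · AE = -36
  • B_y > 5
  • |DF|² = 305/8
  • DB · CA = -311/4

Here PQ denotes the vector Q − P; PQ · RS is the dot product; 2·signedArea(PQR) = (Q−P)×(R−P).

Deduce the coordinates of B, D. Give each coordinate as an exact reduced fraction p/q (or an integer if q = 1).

1. D_x = -25/4  [line 16/3·x + 41/3·y + -345/4 = 0 ∩ |DC|² = 2745/8]
2. D_y = 35/4  [line 16/3·x + 41/3·y + -345/4 = 0 ∩ |DC|² = 2745/8]
   → D = (-25/4, 35/4)
3. B_x = 1  [BD · AE = -36 ∩ DB · CA = -311/4]
4. B_y = 6  [BD · AE = -36 ∩ DB · CA = -311/4]
   → B = (1, 6)

B = (1, 6)
D = (-25/4, 35/4)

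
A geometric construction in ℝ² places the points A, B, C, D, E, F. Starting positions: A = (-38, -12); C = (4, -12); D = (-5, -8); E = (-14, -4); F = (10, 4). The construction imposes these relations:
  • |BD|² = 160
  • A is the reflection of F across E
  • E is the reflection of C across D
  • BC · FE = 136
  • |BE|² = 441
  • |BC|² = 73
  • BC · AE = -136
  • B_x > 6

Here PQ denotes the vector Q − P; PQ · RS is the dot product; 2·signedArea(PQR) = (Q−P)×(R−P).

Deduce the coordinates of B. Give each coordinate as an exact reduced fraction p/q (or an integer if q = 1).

1. B_x = 7  [line -24·x + -8·y + 136 = 0 ∩ |BE|² = 441]
2. B_y = -4  [line -24·x + -8·y + 136 = 0 ∩ |BE|² = 441]
   → B = (7, -4)

B = (7, -4)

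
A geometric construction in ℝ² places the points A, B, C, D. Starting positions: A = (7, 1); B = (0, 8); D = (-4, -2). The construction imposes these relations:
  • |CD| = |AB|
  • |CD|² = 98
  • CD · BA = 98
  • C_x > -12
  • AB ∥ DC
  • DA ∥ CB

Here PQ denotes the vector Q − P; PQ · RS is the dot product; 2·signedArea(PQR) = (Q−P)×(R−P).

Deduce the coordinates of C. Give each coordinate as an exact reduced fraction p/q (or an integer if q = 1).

1. C_x = -11  [DA ∥ CB ∩ AB ∥ DC]
2. C_y = 5  [DA ∥ CB ∩ AB ∥ DC]
   → C = (-11, 5)

C = (-11, 5)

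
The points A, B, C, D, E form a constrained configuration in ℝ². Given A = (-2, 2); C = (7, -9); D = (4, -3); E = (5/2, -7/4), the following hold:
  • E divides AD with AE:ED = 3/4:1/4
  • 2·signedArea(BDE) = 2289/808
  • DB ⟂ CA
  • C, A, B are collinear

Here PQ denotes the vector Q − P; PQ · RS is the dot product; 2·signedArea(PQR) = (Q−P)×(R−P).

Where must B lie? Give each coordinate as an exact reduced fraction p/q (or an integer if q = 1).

1. B_x = 577/202  [C, A, B are collinear ∩ DB ⟂ CA]
2. B_y = -795/202  [C, A, B are collinear ∩ DB ⟂ CA]
   → B = (577/202, -795/202)

B = (577/202, -795/202)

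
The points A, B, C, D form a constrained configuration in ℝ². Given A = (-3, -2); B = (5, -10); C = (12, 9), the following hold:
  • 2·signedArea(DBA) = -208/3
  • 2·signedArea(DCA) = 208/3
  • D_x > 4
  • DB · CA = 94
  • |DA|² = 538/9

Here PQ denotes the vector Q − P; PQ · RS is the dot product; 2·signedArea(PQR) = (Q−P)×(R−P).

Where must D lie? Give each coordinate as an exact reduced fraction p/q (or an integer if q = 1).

1. D_x = 14/3  [2·signedArea(DBA) = -208/3 ∩ 2·signedArea(DCA) = 208/3]
2. D_y = -1  [2·signedArea(DBA) = -208/3 ∩ 2·signedArea(DCA) = 208/3]
   → D = (14/3, -1)

D = (14/3, -1)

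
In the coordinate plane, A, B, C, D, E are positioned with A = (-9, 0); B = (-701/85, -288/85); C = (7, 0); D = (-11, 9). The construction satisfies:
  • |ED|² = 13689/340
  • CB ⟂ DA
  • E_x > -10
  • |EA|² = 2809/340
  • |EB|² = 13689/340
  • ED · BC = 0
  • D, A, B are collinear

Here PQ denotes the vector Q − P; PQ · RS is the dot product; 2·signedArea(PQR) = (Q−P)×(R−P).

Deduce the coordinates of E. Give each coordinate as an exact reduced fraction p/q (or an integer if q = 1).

E = (-818/85, 477/170)

1. E_x = -818/85  [line -1296/85·x + -288/85·y + -11664/85 = 0 ∩ |ED|² = 13689/340]
2. E_y = 477/170  [line -1296/85·x + -288/85·y + -11664/85 = 0 ∩ |ED|² = 13689/340]
   → E = (-818/85, 477/170)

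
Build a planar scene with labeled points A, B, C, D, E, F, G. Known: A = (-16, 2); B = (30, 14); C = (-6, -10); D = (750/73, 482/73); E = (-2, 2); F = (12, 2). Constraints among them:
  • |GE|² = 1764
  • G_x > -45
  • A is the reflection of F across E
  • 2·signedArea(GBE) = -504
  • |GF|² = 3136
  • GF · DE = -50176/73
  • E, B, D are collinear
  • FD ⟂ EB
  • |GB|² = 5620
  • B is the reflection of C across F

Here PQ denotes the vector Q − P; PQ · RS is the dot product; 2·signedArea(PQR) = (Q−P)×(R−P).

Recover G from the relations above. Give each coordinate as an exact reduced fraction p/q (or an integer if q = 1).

1. G_x = -44  [GF · DE = -50176/73 ∩ 2·signedArea(GBE) = -504]
2. G_y = 2  [GF · DE = -50176/73 ∩ 2·signedArea(GBE) = -504]
   → G = (-44, 2)

G = (-44, 2)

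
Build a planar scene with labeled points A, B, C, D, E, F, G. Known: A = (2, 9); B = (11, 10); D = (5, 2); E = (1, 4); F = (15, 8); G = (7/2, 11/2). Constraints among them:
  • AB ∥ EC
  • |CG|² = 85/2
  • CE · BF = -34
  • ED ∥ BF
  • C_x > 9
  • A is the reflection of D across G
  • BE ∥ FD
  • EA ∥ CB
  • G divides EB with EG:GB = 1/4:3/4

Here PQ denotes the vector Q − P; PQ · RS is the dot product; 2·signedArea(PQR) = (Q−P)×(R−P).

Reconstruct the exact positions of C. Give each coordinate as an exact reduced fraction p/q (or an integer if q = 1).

1. C_x = 10  [EA ∥ CB ∩ AB ∥ EC]
2. C_y = 5  [EA ∥ CB ∩ AB ∥ EC]
   → C = (10, 5)

C = (10, 5)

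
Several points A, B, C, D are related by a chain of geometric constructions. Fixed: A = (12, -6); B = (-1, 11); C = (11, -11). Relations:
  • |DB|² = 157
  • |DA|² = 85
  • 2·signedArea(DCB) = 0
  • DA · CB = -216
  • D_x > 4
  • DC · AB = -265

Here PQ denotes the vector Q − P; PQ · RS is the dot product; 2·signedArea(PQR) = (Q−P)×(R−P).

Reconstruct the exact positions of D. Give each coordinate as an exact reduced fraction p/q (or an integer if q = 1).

D = (5, 0)

1. D_x = 5  [2·signedArea(DCB) = 0 ∩ DC · AB = -265]
2. D_y = 0  [2·signedArea(DCB) = 0 ∩ DC · AB = -265]
   → D = (5, 0)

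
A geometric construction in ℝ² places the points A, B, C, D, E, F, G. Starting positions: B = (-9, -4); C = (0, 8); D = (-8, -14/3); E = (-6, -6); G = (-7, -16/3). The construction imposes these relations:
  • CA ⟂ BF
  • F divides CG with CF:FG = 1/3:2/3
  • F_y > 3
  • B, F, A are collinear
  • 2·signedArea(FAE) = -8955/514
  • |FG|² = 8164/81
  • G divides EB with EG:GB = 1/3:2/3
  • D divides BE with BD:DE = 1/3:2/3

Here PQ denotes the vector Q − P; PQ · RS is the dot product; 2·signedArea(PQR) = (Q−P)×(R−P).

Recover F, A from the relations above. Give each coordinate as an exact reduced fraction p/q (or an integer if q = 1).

A = (459/514, 3707/514)
F = (-7/3, 32/9)

1. F_x = -7/3  [F divides CG with CF:FG = 1/3:2/3]
2. F_y = 32/9  [F divides CG with CF:FG = 1/3:2/3]
   → F = (-7/3, 32/9)
3. A_x = 459/514  [B, F, A are collinear ∩ CA ⟂ BF]
4. A_y = 3707/514  [B, F, A are collinear ∩ CA ⟂ BF]
   → A = (459/514, 3707/514)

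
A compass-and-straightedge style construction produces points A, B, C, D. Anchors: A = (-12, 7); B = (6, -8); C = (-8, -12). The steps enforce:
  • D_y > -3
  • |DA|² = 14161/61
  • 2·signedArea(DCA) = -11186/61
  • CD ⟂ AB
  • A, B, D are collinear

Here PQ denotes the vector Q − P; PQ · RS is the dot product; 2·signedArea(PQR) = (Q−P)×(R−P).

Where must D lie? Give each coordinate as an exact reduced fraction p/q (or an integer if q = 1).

D = (-18/61, -168/61)

1. D_x = -18/61  [A, B, D are collinear ∩ CD ⟂ AB]
2. D_y = -168/61  [A, B, D are collinear ∩ CD ⟂ AB]
   → D = (-18/61, -168/61)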